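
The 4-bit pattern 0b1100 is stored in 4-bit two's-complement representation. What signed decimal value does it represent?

-4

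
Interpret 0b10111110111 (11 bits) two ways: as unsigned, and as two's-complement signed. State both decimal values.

Unsigned: 10111110111 = 1527.
Signed: MSB=1 → 1527 − 2048 = -521.

unsigned = 1527, signed = -521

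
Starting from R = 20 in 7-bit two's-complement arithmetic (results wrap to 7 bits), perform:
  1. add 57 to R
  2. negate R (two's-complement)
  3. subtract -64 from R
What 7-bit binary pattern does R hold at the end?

1110011

Start: R = 20 = 0010100.
R = 20 + 57 = 77; wraps to -51 = 1001101
R = −(-51) = 51 = 0110011
R = 51 − (-64) = 115; wraps to -13 = 1110011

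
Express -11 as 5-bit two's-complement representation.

|-11| = 11 = 01011 in 5 bits.
Invert the bits: 10100. Add 1: 10101.

10101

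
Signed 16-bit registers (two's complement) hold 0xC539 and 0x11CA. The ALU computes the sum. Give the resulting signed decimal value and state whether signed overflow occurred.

0xC539 = 1100010100111001 = -15047 (signed)
0x11CA = 0001000111001010 = 4554 (signed)
  1100010100111001
+ 0001000111001010
= 1101011100000011
Result 1101011100000011: MSB = 1 → 55043 − 65536 = -10493.
Addends have opposite signs, so signed overflow cannot occur.

-10493; no overflow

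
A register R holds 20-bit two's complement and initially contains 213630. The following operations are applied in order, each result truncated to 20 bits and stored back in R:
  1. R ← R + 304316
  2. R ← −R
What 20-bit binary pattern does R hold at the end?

10000001100011000110

Start: R = 213630 = 00110100001001111110.
R = 213630 + 304316 = 517946 = 01111110011100111010
R = −(517946) = -517946 = 10000001100011000110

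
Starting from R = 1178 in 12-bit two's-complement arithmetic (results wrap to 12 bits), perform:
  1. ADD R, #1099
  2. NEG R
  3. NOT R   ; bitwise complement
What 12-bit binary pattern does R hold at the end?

100011100100

Start: R = 1178 = 010010011010.
R = 1178 + 1099 = 2277; wraps to -1819 = 100011100101
R = −(-1819) = 1819 = 011100011011
R = NOT 011100011011 = 100011100100 = -1820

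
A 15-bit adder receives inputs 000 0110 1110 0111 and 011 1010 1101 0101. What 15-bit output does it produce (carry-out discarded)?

  000011011100111
+ 011101011010101
= 100000110111100

100000110111100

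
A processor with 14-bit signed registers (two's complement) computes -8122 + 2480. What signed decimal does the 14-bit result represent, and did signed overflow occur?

-5642; no overflow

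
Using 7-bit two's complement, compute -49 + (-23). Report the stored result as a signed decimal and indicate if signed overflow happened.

56; overflow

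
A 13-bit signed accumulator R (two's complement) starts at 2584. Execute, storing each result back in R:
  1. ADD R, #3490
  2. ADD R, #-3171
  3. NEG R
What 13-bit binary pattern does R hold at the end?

Start: R = 2584 = 0101000011000.
R = 2584 + 3490 = 6074; wraps to -2118 = 1011110111010
R = -2118 + (-3171) = -5289; wraps to 2903 = 0101101010111
R = −(2903) = -2903 = 1010010101001

1010010101001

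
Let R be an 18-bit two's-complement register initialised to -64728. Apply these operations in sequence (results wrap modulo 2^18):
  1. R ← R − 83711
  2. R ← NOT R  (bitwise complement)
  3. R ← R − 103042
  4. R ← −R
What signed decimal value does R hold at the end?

Start: R = -64728 = 110000001100101000.
R = -64728 − 83711 = -148439; wraps to 113705 = 011011110000101001
R = NOT 011011110000101001 = 100100001111010110 = -113706
R = -113706 − 103042 = -216748; wraps to 45396 = 001011000101010100
R = −(45396) = -45396 = 110100111010101100

-45396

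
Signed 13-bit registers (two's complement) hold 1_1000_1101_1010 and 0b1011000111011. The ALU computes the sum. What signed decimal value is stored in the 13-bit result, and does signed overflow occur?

3861; overflow

1_1000_1101_1010 → 1100011011010 = -1830 (signed)
0b1011000111011 → 1011000111011 = -2501 (signed)
  1100011011010
+ 1011000111011
= 0111100010101  (discard carry-out 1)
Result 0111100010101: MSB = 0 → value 3861.
Both addends are negative but the stored result is non-negative: signed overflow. The true value -1830 + (-2501) = -4331 lies outside [-4096, 4095].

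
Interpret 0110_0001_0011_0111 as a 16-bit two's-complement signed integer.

24887

MSB is 0, so the value is non-negative: 0110000100110111 = 24887.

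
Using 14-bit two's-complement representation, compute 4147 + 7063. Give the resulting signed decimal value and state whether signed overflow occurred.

-5174; overflow

4147 → 01000000110011
7063 → 01101110010111
  01000000110011
+ 01101110010111
= 10101111001010
Result 10101111001010: MSB = 1 → 11210 − 16384 = -5174.
Both addends are non-negative but the stored result is negative: signed overflow. The true value 4147 + 7063 = 11210 lies outside [-8192, 8191].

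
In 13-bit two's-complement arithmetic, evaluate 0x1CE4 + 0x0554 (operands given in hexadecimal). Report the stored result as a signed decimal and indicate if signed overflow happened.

0x1CE4 = 1110011100100 = -796 (signed)
0x0554 = 0010101010100 = 1364 (signed)
  1110011100100
+ 0010101010100
= 0001000111000  (discard carry-out 1)
Result 0001000111000: MSB = 0 → value 568.
Addends have opposite signs, so signed overflow cannot occur.

568; no overflow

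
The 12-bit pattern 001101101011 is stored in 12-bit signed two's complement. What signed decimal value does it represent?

875

MSB is 0, so the value is non-negative: 001101101011 = 875.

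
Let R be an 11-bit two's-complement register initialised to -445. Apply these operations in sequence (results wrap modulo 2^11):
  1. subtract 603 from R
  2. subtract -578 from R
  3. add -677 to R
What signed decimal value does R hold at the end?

901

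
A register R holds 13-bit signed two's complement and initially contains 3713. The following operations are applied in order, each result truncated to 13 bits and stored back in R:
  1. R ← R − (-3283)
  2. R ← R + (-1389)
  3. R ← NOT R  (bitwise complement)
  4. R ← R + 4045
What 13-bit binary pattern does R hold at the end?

Start: R = 3713 = 0111010000001.
R = 3713 − (-3283) = 6996; wraps to -1196 = 1101101010100
R = -1196 + (-1389) = -2585 = 1010111100111
R = NOT 1010111100111 = 0101000011000 = 2584
R = 2584 + 4045 = 6629; wraps to -1563 = 1100111100101

1100111100101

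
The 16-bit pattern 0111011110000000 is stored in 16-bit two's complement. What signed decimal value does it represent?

MSB is 0, so the value is non-negative: 0111011110000000 = 30592.

30592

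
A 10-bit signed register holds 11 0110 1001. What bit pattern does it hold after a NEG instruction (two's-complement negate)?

Invert: 0010010110. Add 1: 0010010111.

0010010111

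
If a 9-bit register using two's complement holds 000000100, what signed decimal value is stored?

MSB is 0, so the value is non-negative: 000000100 = 4.

4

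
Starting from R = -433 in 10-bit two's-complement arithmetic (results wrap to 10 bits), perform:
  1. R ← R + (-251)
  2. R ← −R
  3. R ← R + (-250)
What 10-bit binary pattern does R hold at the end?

Start: R = -433 = 1001001111.
R = -433 + (-251) = -684; wraps to 340 = 0101010100
R = −(340) = -340 = 1010101100
R = -340 + (-250) = -590; wraps to 434 = 0110110010

0110110010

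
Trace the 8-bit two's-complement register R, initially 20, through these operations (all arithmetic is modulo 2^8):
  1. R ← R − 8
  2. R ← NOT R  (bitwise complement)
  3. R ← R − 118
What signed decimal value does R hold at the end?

Start: R = 20 = 00010100.
R = 20 − 8 = 12 = 00001100
R = NOT 00001100 = 11110011 = -13
R = -13 − 118 = -131; wraps to 125 = 01111101

125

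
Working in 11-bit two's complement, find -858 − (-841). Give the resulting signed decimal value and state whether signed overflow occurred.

-17; no overflow

-858 → 10010100110
-841 → 10010110111
Subtract via negate-and-add: invert 10010110111 + 1 = 01101001001 (i.e. 841).
  10010100110
+ 01101001001
= 11111101111
Result 11111101111: MSB = 1 → 2031 − 2048 = -17.
Addends (after negating the subtrahend) have opposite signs, so signed overflow cannot occur.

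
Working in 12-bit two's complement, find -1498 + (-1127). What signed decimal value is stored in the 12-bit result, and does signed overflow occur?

-1498 → 101000100110
-1127 → 101110011001
  101000100110
+ 101110011001
= 010110111111  (discard carry-out 1)
Result 010110111111: MSB = 0 → value 1471.
Both addends are negative but the stored result is non-negative: signed overflow. The true value -1498 + (-1127) = -2625 lies outside [-2048, 2047].

1471; overflow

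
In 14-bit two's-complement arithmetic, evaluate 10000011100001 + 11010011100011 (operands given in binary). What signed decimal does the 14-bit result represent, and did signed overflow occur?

5572; overflow

10000011100001 = -7967 (signed)
11010011100011 = -2845 (signed)
  10000011100001
+ 11010011100011
= 01010111000100  (discard carry-out 1)
Result 01010111000100: MSB = 0 → value 5572.
Both addends are negative but the stored result is non-negative: signed overflow. The true value -7967 + (-2845) = -10812 lies outside [-8192, 8191].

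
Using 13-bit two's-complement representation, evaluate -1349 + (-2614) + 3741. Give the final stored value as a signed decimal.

-222

-1349 + (-2614) = -3963 (1000010000101)
-3963 + 3741 = -222 (1111100100010)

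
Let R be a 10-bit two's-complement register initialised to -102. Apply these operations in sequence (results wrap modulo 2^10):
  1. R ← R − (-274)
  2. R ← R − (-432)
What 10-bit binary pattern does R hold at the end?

Start: R = -102 = 1110011010.
R = -102 − (-274) = 172 = 0010101100
R = 172 − (-432) = 604; wraps to -420 = 1001011100

1001011100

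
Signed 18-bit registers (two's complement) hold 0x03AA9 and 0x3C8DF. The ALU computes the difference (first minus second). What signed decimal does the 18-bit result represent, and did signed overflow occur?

29130; no overflow

0x03AA9 = 000011101010101001 = 15017 (signed)
0x3C8DF = 111100100011011111 = -14113 (signed)
Subtract via negate-and-add: invert 111100100011011111 + 1 = 000011011100100001 (i.e. 14113).
  000011101010101001
+ 000011011100100001
= 000111000111001010
Result 000111000111001010: MSB = 0 → value 29130.
Both addends (after negating the subtrahend) are non-negative and so is the stored result: no signed overflow.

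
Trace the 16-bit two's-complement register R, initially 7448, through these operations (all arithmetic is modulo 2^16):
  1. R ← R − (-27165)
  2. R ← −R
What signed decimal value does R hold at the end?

30923

Start: R = 7448 = 0001110100011000.
R = 7448 − (-27165) = 34613; wraps to -30923 = 1000011100110101
R = −(-30923) = 30923 = 0111100011001011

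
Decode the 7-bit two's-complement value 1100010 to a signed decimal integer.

-30

MSB is 1, so the value is negative.
Invert: 0011101. Add 1: 0011110 = 30. So the value is −30.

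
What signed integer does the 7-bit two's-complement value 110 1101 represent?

MSB is 1, so the value is negative.
Unsigned reading: 109. Subtract 2^7 = 128: 109 − 128 = -19.

-19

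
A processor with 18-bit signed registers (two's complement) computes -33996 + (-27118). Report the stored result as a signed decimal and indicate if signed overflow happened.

-33996 → 110111101100110100
-27118 → 111001011000010010
  110111101100110100
+ 111001011000010010
= 110001000101000110  (discard carry-out 1)
Result 110001000101000110: MSB = 1 → 201030 − 262144 = -61114.
Both addends are negative and so is the stored result: no signed overflow.

-61114; no overflow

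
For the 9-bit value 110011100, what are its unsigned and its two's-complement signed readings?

unsigned = 412, signed = -100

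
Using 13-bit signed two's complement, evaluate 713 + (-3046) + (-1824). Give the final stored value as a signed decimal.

713 + (-3046) = -2333 (1011011100011)
-2333 + (-1824) = -4157 → wraps to 4035 (0111111000011)

4035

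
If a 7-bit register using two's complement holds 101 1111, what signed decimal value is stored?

-33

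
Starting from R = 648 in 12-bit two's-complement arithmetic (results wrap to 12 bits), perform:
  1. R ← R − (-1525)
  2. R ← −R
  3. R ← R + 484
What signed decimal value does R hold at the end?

-1689

Start: R = 648 = 001010001000.
R = 648 − (-1525) = 2173; wraps to -1923 = 100001111101
R = −(-1923) = 1923 = 011110000011
R = 1923 + 484 = 2407; wraps to -1689 = 100101100111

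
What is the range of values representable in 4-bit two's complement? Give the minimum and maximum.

Minimum: −2^3 = -8.
Maximum: 2^3 − 1 = 7.

min = -8, max = 7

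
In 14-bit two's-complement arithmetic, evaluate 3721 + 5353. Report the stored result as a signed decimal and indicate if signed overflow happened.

-7310; overflow

3721 → 00111010001001
5353 → 01010011101001
  00111010001001
+ 01010011101001
= 10001101110010
Result 10001101110010: MSB = 1 → 9074 − 16384 = -7310.
Both addends are non-negative but the stored result is negative: signed overflow. The true value 3721 + 5353 = 9074 lies outside [-8192, 8191].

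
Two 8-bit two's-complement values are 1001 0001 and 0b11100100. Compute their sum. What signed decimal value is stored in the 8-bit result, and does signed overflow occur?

117; overflow

1001 0001 → 10010001 = -111 (signed)
0b11100100 → 11100100 = -28 (signed)
  10010001
+ 11100100
= 01110101  (discard carry-out 1)
Result 01110101: MSB = 0 → value 117.
Both addends are negative but the stored result is non-negative: signed overflow. The true value -111 + (-28) = -139 lies outside [-128, 127].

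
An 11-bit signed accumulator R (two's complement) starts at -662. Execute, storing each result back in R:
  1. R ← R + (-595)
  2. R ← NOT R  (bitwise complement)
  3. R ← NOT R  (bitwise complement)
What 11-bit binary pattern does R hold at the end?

Start: R = -662 = 10101101010.
R = -662 + (-595) = -1257; wraps to 791 = 01100010111
R = NOT 01100010111 = 10011101000 = -792
R = NOT 10011101000 = 01100010111 = 791

01100010111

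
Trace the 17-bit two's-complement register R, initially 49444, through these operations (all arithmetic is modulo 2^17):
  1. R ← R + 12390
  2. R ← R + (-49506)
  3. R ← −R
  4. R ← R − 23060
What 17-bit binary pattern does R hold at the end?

10111010111000100

Start: R = 49444 = 01100000100100100.
R = 49444 + 12390 = 61834 = 01111000110001010
R = 61834 + (-49506) = 12328 = 00011000000101000
R = −(12328) = -12328 = 11100111111011000
R = -12328 − 23060 = -35388 = 10111010111000100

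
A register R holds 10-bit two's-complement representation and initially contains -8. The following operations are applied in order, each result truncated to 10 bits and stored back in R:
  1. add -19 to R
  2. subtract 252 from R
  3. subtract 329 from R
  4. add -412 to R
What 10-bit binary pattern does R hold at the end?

Start: R = -8 = 1111111000.
R = -8 + (-19) = -27 = 1111100101
R = -27 − 252 = -279 = 1011101001
R = -279 − 329 = -608; wraps to 416 = 0110100000
R = 416 + (-412) = 4 = 0000000100

0000000100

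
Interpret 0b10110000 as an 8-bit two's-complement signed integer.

-80

MSB is 1, so the value is negative.
Invert: 01001111. Add 1: 01010000 = 80. So the value is −80.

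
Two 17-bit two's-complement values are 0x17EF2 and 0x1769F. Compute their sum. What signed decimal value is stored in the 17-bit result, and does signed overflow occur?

0x17EF2 = 10111111011110010 = -33038 (signed)
0x1769F = 10111011010011111 = -35169 (signed)
  10111111011110010
+ 10111011010011111
= 01111010110010001  (discard carry-out 1)
Result 01111010110010001: MSB = 0 → value 62865.
Both addends are negative but the stored result is non-negative: signed overflow. The true value -33038 + (-35169) = -68207 lies outside [-65536, 65535].

62865; overflow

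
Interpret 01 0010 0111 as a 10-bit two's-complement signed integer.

295

MSB is 0, so the value is non-negative: 0100100111 = 295.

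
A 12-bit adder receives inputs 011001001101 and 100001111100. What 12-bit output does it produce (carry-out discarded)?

111011001001

  011001001101
+ 100001111100
= 111011001001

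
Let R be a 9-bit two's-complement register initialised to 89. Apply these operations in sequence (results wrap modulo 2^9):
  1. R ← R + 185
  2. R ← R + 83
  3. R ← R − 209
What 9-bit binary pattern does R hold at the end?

010010100

Start: R = 89 = 001011001.
R = 89 + 185 = 274; wraps to -238 = 100010010
R = -238 + 83 = -155 = 101100101
R = -155 − 209 = -364; wraps to 148 = 010010100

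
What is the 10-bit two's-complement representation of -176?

1101010000

|-176| = 176 = 0010110000 in 10 bits.
Invert the bits: 1101001111. Add 1: 1101010000.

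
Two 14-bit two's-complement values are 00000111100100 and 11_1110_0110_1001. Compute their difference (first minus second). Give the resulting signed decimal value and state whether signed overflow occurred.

891; no overflow

00000111100100 = 484 (signed)
11_1110_0110_1001 → 11111001101001 = -407 (signed)
Subtract via negate-and-add: invert 11111001101001 + 1 = 00000110010111 (i.e. 407).
  00000111100100
+ 00000110010111
= 00001101111011
Result 00001101111011: MSB = 0 → value 891.
Both addends (after negating the subtrahend) are non-negative and so is the stored result: no signed overflow.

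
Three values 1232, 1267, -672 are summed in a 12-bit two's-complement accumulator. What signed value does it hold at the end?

1232 + 1267 = 2499 → wraps to -1597 (100111000011)
-1597 + (-672) = -2269 → wraps to 1827 (011100100011)

1827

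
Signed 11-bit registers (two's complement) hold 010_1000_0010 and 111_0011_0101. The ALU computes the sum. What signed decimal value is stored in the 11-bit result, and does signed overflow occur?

010_1000_0010 → 01010000010 = 642 (signed)
111_0011_0101 → 11100110101 = -203 (signed)
  01010000010
+ 11100110101
= 00110110111  (discard carry-out 1)
Result 00110110111: MSB = 0 → value 439.
Addends have opposite signs, so signed overflow cannot occur.

439; no overflow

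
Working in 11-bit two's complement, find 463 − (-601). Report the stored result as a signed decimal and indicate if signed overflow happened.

-984; overflow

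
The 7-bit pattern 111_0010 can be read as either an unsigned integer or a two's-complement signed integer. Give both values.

Unsigned: 1110010 = 114.
Signed: MSB=1 → 114 − 128 = -14.

unsigned = 114, signed = -14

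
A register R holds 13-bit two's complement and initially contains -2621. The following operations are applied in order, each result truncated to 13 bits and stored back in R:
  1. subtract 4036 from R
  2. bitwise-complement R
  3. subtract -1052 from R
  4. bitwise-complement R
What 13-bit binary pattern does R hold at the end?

0000111100011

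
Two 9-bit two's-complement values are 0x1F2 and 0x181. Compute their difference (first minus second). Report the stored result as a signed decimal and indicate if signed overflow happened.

0x1F2 = 111110010 = -14 (signed)
0x181 = 110000001 = -127 (signed)
Subtract via negate-and-add: invert 110000001 + 1 = 001111111 (i.e. 127).
  111110010
+ 001111111
= 001110001  (discard carry-out 1)
Result 001110001: MSB = 0 → value 113.
Addends (after negating the subtrahend) have opposite signs, so signed overflow cannot occur.

113; no overflow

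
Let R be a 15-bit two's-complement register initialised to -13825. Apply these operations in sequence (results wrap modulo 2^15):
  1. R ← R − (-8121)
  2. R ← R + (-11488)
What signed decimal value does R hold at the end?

15576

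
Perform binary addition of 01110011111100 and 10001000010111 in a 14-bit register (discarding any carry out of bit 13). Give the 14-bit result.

11111100010011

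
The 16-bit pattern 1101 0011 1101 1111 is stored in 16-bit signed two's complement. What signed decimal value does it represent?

MSB is 1, so the value is negative.
Unsigned reading: 54239. Subtract 2^16 = 65536: 54239 − 65536 = -11297.

-11297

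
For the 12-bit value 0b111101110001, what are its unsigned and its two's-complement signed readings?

unsigned = 3953, signed = -143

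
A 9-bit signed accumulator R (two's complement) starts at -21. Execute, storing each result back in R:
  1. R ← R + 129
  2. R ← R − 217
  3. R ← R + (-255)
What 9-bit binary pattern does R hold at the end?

Start: R = -21 = 111101011.
R = -21 + 129 = 108 = 001101100
R = 108 − 217 = -109 = 110010011
R = -109 + (-255) = -364; wraps to 148 = 010010100

010010100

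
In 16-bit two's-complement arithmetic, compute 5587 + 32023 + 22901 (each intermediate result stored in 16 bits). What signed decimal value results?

-5025

5587 + 32023 = 37610 → wraps to -27926 (1001001011101010)
-27926 + 22901 = -5025 (1110110001011111)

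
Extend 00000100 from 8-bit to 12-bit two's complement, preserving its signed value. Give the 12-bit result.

MSB of 00000100 is 0; replicate it into the new high bits.
0000|00000100 → 000000000100 (still 4).

000000000100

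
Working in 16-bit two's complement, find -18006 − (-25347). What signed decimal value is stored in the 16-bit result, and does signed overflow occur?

-18006 → 1011100110101010
-25347 → 1001110011111101
Subtract via negate-and-add: invert 1001110011111101 + 1 = 0110001100000011 (i.e. 25347).
  1011100110101010
+ 0110001100000011
= 0001110010101101  (discard carry-out 1)
Result 0001110010101101: MSB = 0 → value 7341.
Addends (after negating the subtrahend) have opposite signs, so signed overflow cannot occur.

7341; no overflow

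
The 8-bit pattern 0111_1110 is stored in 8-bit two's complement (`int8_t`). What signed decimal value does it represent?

126

MSB is 0, so the value is non-negative: 01111110 = 126.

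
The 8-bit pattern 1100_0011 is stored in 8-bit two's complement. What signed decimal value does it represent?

-61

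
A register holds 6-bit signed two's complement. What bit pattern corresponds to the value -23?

|-23| = 23 = 010111 in 6 bits.
Invert the bits: 101000. Add 1: 101001.

101001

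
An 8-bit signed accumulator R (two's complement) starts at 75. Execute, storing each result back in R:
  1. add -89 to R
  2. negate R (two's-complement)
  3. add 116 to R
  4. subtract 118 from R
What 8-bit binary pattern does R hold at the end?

Start: R = 75 = 01001011.
R = 75 + (-89) = -14 = 11110010
R = −(-14) = 14 = 00001110
R = 14 + 116 = 130; wraps to -126 = 10000010
R = -126 − 118 = -244; wraps to 12 = 00001100

00001100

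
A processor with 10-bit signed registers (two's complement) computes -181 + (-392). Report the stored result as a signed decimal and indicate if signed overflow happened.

451; overflow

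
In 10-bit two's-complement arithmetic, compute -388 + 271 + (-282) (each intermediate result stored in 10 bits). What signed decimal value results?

-399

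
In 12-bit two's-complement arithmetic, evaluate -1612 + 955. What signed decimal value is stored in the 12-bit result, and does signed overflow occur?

-1612 → 100110110100
955 → 001110111011
  100110110100
+ 001110111011
= 110101101111
Result 110101101111: MSB = 1 → 3439 − 4096 = -657.
Addends have opposite signs, so signed overflow cannot occur.

-657; no overflow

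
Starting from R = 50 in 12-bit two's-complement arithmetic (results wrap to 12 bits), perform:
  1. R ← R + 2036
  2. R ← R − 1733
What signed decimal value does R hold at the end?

353

Start: R = 50 = 000000110010.
R = 50 + 2036 = 2086; wraps to -2010 = 100000100110
R = -2010 − 1733 = -3743; wraps to 353 = 000101100001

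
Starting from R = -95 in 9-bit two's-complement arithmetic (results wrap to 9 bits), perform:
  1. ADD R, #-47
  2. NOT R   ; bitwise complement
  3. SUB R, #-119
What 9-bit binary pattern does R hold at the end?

100000100

Start: R = -95 = 110100001.
R = -95 + (-47) = -142 = 101110010
R = NOT 101110010 = 010001101 = 141
R = 141 − (-119) = 260; wraps to -252 = 100000100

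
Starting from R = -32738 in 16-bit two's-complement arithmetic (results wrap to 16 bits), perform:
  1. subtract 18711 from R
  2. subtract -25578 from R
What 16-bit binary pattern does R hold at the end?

Start: R = -32738 = 1000000000011110.
R = -32738 − 18711 = -51449; wraps to 14087 = 0011011100000111
R = 14087 − (-25578) = 39665; wraps to -25871 = 1001101011110001

1001101011110001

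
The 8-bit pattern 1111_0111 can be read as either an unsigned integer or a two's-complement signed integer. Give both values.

unsigned = 247, signed = -9

Unsigned: 11110111 = 247.
Signed: MSB=1 → 247 − 256 = -9.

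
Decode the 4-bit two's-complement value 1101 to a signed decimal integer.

-3

MSB is 1, so the value is negative.
Unsigned reading: 13. Subtract 2^4 = 16: 13 − 16 = -3.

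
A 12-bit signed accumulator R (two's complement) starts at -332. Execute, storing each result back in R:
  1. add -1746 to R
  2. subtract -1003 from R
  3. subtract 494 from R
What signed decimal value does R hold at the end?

-1569

Start: R = -332 = 111010110100.
R = -332 + (-1746) = -2078; wraps to 2018 = 011111100010
R = 2018 − (-1003) = 3021; wraps to -1075 = 101111001101
R = -1075 − 494 = -1569 = 100111011111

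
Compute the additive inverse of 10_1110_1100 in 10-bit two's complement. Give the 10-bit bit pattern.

Invert: 0100010011. Add 1: 0100010100.
Check: 1011101100 = -276, 0100010100 = 276.

0100010100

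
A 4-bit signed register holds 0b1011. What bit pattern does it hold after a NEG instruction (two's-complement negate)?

0101

Invert: 0100. Add 1: 0101.
Check: 1011 = -5, 0101 = 5.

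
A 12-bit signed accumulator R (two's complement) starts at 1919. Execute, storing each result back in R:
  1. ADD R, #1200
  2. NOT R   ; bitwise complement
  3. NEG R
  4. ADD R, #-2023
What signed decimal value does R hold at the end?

Start: R = 1919 = 011101111111.
R = 1919 + 1200 = 3119; wraps to -977 = 110000101111
R = NOT 110000101111 = 001111010000 = 976
R = −(976) = -976 = 110000110000
R = -976 + (-2023) = -2999; wraps to 1097 = 010001001001

1097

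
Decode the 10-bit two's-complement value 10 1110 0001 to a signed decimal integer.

-287

MSB is 1, so the value is negative.
Invert: 0100011110. Add 1: 0100011111 = 287. So the value is −287.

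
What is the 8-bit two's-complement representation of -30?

11100010

|-30| = 30 = 00011110 in 8 bits.
Invert the bits: 11100001. Add 1: 11100010.
Check: 11100010 reads as 226 − 256 = -30.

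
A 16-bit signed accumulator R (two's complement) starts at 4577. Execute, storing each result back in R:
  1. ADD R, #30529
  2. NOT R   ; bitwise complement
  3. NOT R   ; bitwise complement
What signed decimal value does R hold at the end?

Start: R = 4577 = 0001000111100001.
R = 4577 + 30529 = 35106; wraps to -30430 = 1000100100100010
R = NOT 1000100100100010 = 0111011011011101 = 30429
R = NOT 0111011011011101 = 1000100100100010 = -30430

-30430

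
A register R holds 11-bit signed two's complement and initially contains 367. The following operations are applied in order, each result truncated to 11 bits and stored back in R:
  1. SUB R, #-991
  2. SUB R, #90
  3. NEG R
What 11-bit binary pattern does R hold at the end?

Start: R = 367 = 00101101111.
R = 367 − (-991) = 1358; wraps to -690 = 10101001110
R = -690 − 90 = -780 = 10011110100
R = −(-780) = 780 = 01100001100

01100001100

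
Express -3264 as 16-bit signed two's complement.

1111001101000000

|-3264| = 3264 = 0000110011000000 in 16 bits.
Invert the bits: 1111001100111111. Add 1: 1111001101000000.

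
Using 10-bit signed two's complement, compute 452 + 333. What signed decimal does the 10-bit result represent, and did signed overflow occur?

-239; overflow

452 → 0111000100
333 → 0101001101
  0111000100
+ 0101001101
= 1100010001
Result 1100010001: MSB = 1 → 785 − 1024 = -239.
Both addends are non-negative but the stored result is negative: signed overflow. The true value 452 + 333 = 785 lies outside [-512, 511].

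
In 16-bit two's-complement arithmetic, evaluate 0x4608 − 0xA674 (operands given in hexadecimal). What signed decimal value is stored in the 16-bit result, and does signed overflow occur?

0x4608 = 0100011000001000 = 17928 (signed)
0xA674 = 1010011001110100 = -22924 (signed)
Subtract via negate-and-add: invert 1010011001110100 + 1 = 0101100110001100 (i.e. 22924).
  0100011000001000
+ 0101100110001100
= 1001111110010100
Result 1001111110010100: MSB = 1 → 40852 − 65536 = -24684.
Both addends (after negating the subtrahend) are non-negative but the stored result is negative: signed overflow. The true value 17928 − (-22924) = 40852 lies outside [-32768, 32767].

-24684; overflow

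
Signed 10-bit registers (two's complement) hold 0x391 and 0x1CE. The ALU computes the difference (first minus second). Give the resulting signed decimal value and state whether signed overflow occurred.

451; overflow

0x391 = 1110010001 = -111 (signed)
0x1CE = 0111001110 = 462 (signed)
Subtract via negate-and-add: invert 0111001110 + 1 = 1000110010 (i.e. -462).
  1110010001
+ 1000110010
= 0111000011  (discard carry-out 1)
Result 0111000011: MSB = 0 → value 451.
Both addends (after negating the subtrahend) are negative but the stored result is non-negative: signed overflow. The true value -111 − 462 = -573 lies outside [-512, 511].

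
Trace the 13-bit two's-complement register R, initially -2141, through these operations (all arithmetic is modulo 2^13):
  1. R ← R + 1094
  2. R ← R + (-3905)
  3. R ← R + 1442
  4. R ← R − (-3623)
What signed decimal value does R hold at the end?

113

Start: R = -2141 = 1011110100011.
R = -2141 + 1094 = -1047 = 1101111101001
R = -1047 + (-3905) = -4952; wraps to 3240 = 0110010101000
R = 3240 + 1442 = 4682; wraps to -3510 = 1001001001010
R = -3510 − (-3623) = 113 = 0000001110001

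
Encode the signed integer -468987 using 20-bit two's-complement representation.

|-468987| = 468987 = 01110010011111111011 in 20 bits.
Invert the bits: 10001101100000000100. Add 1: 10001101100000000101.
Check: 10001101100000000101 reads as 579589 − 1048576 = -468987.

10001101100000000101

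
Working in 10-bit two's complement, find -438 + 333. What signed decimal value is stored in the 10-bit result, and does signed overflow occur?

-105; no overflow

-438 → 1001001010
333 → 0101001101
  1001001010
+ 0101001101
= 1110010111
Result 1110010111: MSB = 1 → 919 − 1024 = -105.
Addends have opposite signs, so signed overflow cannot occur.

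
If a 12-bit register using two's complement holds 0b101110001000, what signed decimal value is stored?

MSB is 1, so the value is negative.
Unsigned reading: 2952. Subtract 2^12 = 4096: 2952 − 4096 = -1144.

-1144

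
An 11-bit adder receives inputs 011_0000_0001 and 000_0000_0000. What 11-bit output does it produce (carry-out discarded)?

01100000001

  01100000001
+ 00000000000
= 01100000001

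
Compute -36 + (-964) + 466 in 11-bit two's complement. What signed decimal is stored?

-36 + (-964) = -1000 (10000011000)
-1000 + 466 = -534 (10111101010)

-534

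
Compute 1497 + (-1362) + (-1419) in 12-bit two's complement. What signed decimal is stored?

-1284

1497 + (-1362) = 135 (000010000111)
135 + (-1419) = -1284 (101011111100)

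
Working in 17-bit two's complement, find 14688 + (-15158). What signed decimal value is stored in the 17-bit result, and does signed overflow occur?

-470; no overflow

14688 → 00011100101100000
-15158 → 11100010011001010
  00011100101100000
+ 11100010011001010
= 11111111000101010
Result 11111111000101010: MSB = 1 → 130602 − 131072 = -470.
Addends have opposite signs, so signed overflow cannot occur.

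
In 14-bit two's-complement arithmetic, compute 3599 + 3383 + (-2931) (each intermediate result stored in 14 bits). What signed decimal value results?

4051

3599 + 3383 = 6982 (01101101000110)
6982 + (-2931) = 4051 (00111111010011)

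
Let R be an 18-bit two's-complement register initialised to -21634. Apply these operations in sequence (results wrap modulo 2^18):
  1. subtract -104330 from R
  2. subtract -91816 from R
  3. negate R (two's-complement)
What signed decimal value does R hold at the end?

87632

Start: R = -21634 = 111010101101111110.
R = -21634 − (-104330) = 82696 = 010100001100001000
R = 82696 − (-91816) = 174512; wraps to -87632 = 101010100110110000
R = −(-87632) = 87632 = 010101011001010000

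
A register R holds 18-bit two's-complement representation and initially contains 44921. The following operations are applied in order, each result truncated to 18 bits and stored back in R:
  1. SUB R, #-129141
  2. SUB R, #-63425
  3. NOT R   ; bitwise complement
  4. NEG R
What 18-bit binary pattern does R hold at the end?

Start: R = 44921 = 001010111101111001.
R = 44921 − (-129141) = 174062; wraps to -88082 = 101010011111101110
R = -88082 − (-63425) = -24657 = 111001111110101111
R = NOT 111001111110101111 = 000110000001010000 = 24656
R = −(24656) = -24656 = 111001111110110000

111001111110110000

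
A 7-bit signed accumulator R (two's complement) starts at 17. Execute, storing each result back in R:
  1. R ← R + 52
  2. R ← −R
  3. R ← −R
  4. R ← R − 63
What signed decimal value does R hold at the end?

6

Start: R = 17 = 0010001.
R = 17 + 52 = 69; wraps to -59 = 1000101
R = −(-59) = 59 = 0111011
R = −(59) = -59 = 1000101
R = -59 − 63 = -122; wraps to 6 = 0000110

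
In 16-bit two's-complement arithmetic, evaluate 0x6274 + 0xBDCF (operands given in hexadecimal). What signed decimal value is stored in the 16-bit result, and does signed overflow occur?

8259; no overflow

0x6274 = 0110001001110100 = 25204 (signed)
0xBDCF = 1011110111001111 = -16945 (signed)
  0110001001110100
+ 1011110111001111
= 0010000001000011  (discard carry-out 1)
Result 0010000001000011: MSB = 0 → value 8259.
Addends have opposite signs, so signed overflow cannot occur.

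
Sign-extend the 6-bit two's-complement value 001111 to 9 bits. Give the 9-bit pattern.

000001111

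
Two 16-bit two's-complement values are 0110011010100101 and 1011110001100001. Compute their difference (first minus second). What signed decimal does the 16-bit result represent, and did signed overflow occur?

0110011010100101 = 26277 (signed)
1011110001100001 = -17311 (signed)
Subtract via negate-and-add: invert 1011110001100001 + 1 = 0100001110011111 (i.e. 17311).
  0110011010100101
+ 0100001110011111
= 1010101001000100
Result 1010101001000100: MSB = 1 → 43588 − 65536 = -21948.
Both addends (after negating the subtrahend) are non-negative but the stored result is negative: signed overflow. The true value 26277 − (-17311) = 43588 lies outside [-32768, 32767].

-21948; overflow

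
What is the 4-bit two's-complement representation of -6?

1010

|-6| = 6 = 0110 in 4 bits.
Invert the bits: 1001. Add 1: 1010.
Check: 1010 reads as 10 − 16 = -6.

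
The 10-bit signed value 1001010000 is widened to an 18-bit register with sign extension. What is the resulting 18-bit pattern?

111111111001010000

MSB of 1001010000 is 1; replicate it into the new high bits.
11111111|1001010000 → 111111111001010000 (still -432).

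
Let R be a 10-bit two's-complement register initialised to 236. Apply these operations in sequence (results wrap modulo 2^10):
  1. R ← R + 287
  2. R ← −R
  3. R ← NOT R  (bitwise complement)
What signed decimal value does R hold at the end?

-502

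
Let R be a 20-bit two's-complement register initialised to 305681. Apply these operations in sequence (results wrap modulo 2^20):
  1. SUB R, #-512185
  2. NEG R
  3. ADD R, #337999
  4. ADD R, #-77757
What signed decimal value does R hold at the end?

490952

Start: R = 305681 = 01001010101000010001.
R = 305681 − (-512185) = 817866; wraps to -230710 = 11000111101011001010
R = −(-230710) = 230710 = 00111000010100110110
R = 230710 + 337999 = 568709; wraps to -479867 = 10001010110110000101
R = -479867 + (-77757) = -557624; wraps to 490952 = 01110111110111001000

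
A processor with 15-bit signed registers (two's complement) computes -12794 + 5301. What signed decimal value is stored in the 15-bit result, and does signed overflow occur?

-12794 → 100111000000110
5301 → 001010010110101
  100111000000110
+ 001010010110101
= 110001010111011
Result 110001010111011: MSB = 1 → 25275 − 32768 = -7493.
Addends have opposite signs, so signed overflow cannot occur.

-7493; no overflow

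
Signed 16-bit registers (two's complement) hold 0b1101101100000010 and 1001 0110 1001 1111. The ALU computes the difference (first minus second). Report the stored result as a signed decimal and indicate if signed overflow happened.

17507; no overflow

0b1101101100000010 → 1101101100000010 = -9470 (signed)
1001 0110 1001 1111 → 1001011010011111 = -26977 (signed)
Subtract via negate-and-add: invert 1001011010011111 + 1 = 0110100101100001 (i.e. 26977).
  1101101100000010
+ 0110100101100001
= 0100010001100011  (discard carry-out 1)
Result 0100010001100011: MSB = 0 → value 17507.
Addends (after negating the subtrahend) have opposite signs, so signed overflow cannot occur.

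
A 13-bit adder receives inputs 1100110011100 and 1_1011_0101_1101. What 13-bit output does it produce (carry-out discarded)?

  1100110011100
+ 1101101011101
= 1010011111001  (discard carry-out 1)

1010011111001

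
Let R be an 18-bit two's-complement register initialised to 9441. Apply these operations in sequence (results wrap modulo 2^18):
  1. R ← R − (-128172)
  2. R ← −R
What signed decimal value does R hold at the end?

124531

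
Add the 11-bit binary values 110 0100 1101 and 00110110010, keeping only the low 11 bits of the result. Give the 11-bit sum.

11111111111

  11001001101
+ 00110110010
= 11111111111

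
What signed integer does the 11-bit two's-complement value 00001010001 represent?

81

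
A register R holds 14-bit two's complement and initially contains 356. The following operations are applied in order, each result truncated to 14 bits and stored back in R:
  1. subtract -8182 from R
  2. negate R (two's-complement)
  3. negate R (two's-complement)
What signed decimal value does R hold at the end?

Start: R = 356 = 00000101100100.
R = 356 − (-8182) = 8538; wraps to -7846 = 10000101011010
R = −(-7846) = 7846 = 01111010100110
R = −(7846) = -7846 = 10000101011010

-7846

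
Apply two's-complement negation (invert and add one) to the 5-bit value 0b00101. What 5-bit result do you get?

Invert: 11010. Add 1: 11011.

11011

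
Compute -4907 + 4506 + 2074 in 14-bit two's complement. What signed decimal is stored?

-4907 + 4506 = -401 (11111001101111)
-401 + 2074 = 1673 (00011010001001)

1673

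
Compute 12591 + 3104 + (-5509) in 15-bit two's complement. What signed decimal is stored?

10186

12591 + 3104 = 15695 (011110101001111)
15695 + (-5509) = 10186 (010011111001010)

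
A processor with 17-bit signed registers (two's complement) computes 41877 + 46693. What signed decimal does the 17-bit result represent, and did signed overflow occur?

-42502; overflow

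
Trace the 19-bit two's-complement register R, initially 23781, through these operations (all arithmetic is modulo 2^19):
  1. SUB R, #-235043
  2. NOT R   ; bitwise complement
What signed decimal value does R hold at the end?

-258825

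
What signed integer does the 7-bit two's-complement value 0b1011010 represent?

MSB is 1, so the value is negative.
Invert: 0100101. Add 1: 0100110 = 38. So the value is −38.

-38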